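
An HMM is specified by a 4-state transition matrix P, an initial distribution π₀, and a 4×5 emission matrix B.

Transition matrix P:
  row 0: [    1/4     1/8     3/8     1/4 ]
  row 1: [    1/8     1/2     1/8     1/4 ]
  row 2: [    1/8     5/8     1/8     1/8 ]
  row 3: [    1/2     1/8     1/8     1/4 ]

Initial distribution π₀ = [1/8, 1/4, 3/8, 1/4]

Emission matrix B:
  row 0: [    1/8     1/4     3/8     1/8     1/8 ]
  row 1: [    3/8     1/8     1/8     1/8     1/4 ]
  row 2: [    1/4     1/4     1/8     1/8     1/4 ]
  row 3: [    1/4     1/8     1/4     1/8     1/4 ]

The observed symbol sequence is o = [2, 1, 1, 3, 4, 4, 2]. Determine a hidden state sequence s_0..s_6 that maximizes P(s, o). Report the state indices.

path = [3, 0, 2, 1, 1, 3, 0]

t=0: δ = [4.688e-02, 3.125e-02, 4.688e-02, 6.250e-02]  (obs o_0=2)
t=1: δ = [7.812e-03, 3.662e-03, 4.395e-03, 1.953e-03]  ψ = [3, 2, 0, 3]  (obs o_1=1)
t=2: δ = [4.883e-04, 3.433e-04, 7.324e-04, 2.441e-04]  ψ = [0, 2, 0, 0]  (obs o_2=1)
t=3: δ = [1.526e-05, 5.722e-05, 2.289e-05, 1.526e-05]  ψ = [0, 2, 0, 0]  (obs o_3=3)
t=4: δ = [9.537e-07, 7.153e-06, 1.788e-06, 3.576e-06]  ψ = [3, 1, 1, 1]  (obs o_4=4)
t=5: δ = [2.235e-07, 8.941e-07, 2.235e-07, 4.470e-07]  ψ = [3, 1, 1, 1]  (obs o_5=4)
t=6: δ = [8.382e-08, 5.588e-08, 1.397e-08, 5.588e-08]  ψ = [3, 1, 1, 1]  (obs o_6=2)
backtrack: best end state = 0; path = [3, 0, 2, 1, 1, 3, 0]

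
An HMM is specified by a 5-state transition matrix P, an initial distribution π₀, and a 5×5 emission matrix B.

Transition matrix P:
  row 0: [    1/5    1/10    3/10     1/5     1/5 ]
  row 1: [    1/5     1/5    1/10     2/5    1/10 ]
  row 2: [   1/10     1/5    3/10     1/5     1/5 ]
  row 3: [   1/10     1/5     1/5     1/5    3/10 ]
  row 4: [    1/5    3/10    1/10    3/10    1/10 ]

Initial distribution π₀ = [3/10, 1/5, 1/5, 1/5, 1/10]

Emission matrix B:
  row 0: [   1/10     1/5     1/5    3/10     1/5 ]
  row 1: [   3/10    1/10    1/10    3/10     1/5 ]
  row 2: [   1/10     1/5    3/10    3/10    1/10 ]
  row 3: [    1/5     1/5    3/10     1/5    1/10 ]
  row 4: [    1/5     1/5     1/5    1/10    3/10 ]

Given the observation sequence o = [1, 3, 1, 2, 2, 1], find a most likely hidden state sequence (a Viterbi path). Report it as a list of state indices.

path = [0, 2, 2, 2, 2, 2]

t=0: δ = [6.000e-02, 2.000e-02, 4.000e-02, 4.000e-02, 2.000e-02]  (obs o_0=1)
t=1: δ = [3.600e-03, 2.400e-03, 5.400e-03, 2.400e-03, 1.200e-03]  ψ = [0, 2, 0, 0, 0]  (obs o_1=3)
t=2: δ = [1.440e-04, 1.080e-04, 3.240e-04, 2.160e-04, 2.160e-04]  ψ = [0, 2, 2, 2, 2]  (obs o_2=1)
t=3: δ = [8.640e-06, 6.480e-06, 2.916e-05, 1.944e-05, 1.296e-05]  ψ = [4, 2, 2, 2, 2]  (obs o_3=2)
t=4: δ = [5.832e-07, 5.832e-07, 2.624e-06, 1.750e-06, 1.166e-06]  ψ = [2, 2, 2, 2, 2]  (obs o_4=2)
t=5: δ = [5.249e-08, 5.249e-08, 1.575e-07, 1.050e-07, 1.050e-07]  ψ = [2, 2, 2, 2, 2]  (obs o_5=1)
backtrack: best end state = 2; path = [0, 2, 2, 2, 2, 2]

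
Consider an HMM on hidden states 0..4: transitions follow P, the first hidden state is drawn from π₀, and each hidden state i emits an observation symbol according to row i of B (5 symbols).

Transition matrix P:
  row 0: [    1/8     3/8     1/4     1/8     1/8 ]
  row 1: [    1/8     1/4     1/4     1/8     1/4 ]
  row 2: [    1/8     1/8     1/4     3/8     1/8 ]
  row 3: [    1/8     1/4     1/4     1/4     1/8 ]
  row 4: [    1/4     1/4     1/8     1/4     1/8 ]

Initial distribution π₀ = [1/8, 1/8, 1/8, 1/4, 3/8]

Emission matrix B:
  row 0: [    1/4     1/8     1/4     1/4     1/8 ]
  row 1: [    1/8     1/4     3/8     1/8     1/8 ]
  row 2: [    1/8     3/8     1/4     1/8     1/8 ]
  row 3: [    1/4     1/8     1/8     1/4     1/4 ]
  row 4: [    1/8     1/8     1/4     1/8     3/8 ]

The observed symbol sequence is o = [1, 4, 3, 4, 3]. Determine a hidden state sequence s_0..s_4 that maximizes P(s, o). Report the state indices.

t=0: δ = [1.562e-02, 3.125e-02, 4.688e-02, 3.125e-02, 4.688e-02]  (obs o_0=1)
t=1: δ = [1.465e-03, 1.465e-03, 1.465e-03, 4.395e-03, 2.930e-03]  ψ = [4, 4, 2, 2, 1]  (obs o_1=4)
t=2: δ = [1.831e-04, 1.373e-04, 1.373e-04, 2.747e-04, 6.866e-05]  ψ = [4, 3, 3, 3, 3]  (obs o_2=3)
t=3: δ = [4.292e-06, 8.583e-06, 8.583e-06, 1.717e-05, 1.287e-05]  ψ = [3, 0, 3, 3, 1]  (obs o_3=4)
t=4: δ = [8.047e-07, 5.364e-07, 5.364e-07, 1.073e-06, 2.682e-07]  ψ = [4, 3, 3, 3, 1]  (obs o_4=3)
backtrack: best end state = 3; path = [2, 3, 3, 3, 3]

path = [2, 3, 3, 3, 3]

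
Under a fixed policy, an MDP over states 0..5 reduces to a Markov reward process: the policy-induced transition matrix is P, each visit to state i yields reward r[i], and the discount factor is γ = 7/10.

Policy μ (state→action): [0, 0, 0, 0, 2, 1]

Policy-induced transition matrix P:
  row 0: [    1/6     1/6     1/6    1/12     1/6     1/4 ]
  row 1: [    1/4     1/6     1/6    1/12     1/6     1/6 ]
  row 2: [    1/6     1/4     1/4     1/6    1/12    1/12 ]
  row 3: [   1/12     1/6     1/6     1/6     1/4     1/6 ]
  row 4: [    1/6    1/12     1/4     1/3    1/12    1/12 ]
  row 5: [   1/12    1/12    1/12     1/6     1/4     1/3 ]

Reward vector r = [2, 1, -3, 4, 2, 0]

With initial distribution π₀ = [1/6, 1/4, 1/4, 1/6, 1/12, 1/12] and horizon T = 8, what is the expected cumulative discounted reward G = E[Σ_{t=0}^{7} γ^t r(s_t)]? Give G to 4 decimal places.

t=0: π = [0.1667, 0.2500, 0.2500, 0.1667, 0.0833, 0.0833], E[r] = 0.6667, γ^t·E[r] = 0.666667, running G = 0.666667
t=1: π = [0.1667, 0.1736, 0.1875, 0.1458, 0.1597, 0.1667], E[r] = 0.8472, γ^t·E[r] = 0.593056, running G = 1.259722
t=2: π = [0.1551, 0.1551, 0.1817, 0.1649, 0.1638, 0.1794], E[r] = 0.9074, γ^t·E[r] = 0.444630, running G = 1.704352
t=3: π = [0.1509, 0.1532, 0.1805, 0.1681, 0.1666, 0.1807], E[r] = 0.9191, γ^t·E[r] = 0.315244, running G = 2.019596
t=4: π = [0.1504, 0.1528, 0.1805, 0.1691, 0.1668, 0.1804], E[r] = 0.9219, γ^t·E[r] = 0.221342, running G = 2.240938
t=5: π = [0.1503, 0.1528, 0.1806, 0.1692, 0.1668, 0.1803], E[r] = 0.9221, γ^t·E[r] = 0.154980, running G = 2.395917
t=6: π = [0.1503, 0.1528, 0.1806, 0.1692, 0.1668, 0.1803], E[r] = 0.9221, γ^t·E[r] = 0.108486, running G = 2.504404
t=7: π = [0.1503, 0.1528, 0.1806, 0.1692, 0.1668, 0.1803], E[r] = 0.9221, γ^t·E[r] = 0.075939, running G = 2.580343

G = 2.5803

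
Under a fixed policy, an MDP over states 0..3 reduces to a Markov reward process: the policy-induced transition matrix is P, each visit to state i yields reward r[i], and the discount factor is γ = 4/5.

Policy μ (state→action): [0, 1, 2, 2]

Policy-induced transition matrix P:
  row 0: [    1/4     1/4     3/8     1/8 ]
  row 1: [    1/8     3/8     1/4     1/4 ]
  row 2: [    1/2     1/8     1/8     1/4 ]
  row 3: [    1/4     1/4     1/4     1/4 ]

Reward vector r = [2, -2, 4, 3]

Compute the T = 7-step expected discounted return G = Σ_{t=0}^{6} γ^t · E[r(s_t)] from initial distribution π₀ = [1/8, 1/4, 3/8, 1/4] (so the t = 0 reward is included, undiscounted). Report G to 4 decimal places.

t=0: π = [0.1250, 0.2500, 0.3750, 0.2500], E[r] = 2.0000, γ^t·E[r] = 2.000000, running G = 2.000000
t=1: π = [0.3125, 0.2344, 0.2188, 0.2344], E[r] = 1.7344, γ^t·E[r] = 1.387500, running G = 3.387500
t=2: π = [0.2754, 0.2520, 0.2617, 0.2109], E[r] = 1.7266, γ^t·E[r] = 1.105000, running G = 4.492500
t=3: π = [0.2839, 0.2488, 0.2517, 0.2156], E[r] = 1.7239, γ^t·E[r] = 0.882625, running G = 5.375125
t=4: π = [0.2818, 0.2496, 0.2540, 0.2145], E[r] = 1.7240, γ^t·E[r] = 0.706163, running G = 6.081288
t=5: π = [0.2823, 0.2495, 0.2535, 0.2148], E[r] = 1.7239, γ^t·E[r] = 0.564894, running G = 6.646181
t=6: π = [0.2822, 0.2495, 0.2536, 0.2147], E[r] = 1.7239, γ^t·E[r] = 0.451918, running G = 7.098100

G = 7.0981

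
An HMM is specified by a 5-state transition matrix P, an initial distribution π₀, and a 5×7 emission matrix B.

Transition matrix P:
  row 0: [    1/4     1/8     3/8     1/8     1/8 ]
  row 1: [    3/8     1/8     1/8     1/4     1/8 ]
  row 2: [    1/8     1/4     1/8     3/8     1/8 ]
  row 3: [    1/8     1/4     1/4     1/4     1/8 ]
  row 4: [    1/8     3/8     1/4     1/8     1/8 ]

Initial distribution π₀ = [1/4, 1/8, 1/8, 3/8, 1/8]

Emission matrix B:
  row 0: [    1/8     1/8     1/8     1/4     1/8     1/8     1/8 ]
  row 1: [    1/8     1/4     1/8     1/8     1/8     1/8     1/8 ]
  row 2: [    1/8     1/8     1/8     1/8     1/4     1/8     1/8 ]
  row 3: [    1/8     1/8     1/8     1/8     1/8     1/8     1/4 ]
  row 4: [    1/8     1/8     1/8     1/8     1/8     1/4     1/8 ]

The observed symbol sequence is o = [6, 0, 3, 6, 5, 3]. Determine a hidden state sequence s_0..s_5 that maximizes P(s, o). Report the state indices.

t=0: δ = [3.125e-02, 1.562e-02, 1.562e-02, 9.375e-02, 1.562e-02]  (obs o_0=6)
t=1: δ = [1.465e-03, 2.930e-03, 2.930e-03, 2.930e-03, 1.465e-03]  ψ = [3, 3, 3, 3, 3]  (obs o_1=0)
t=2: δ = [2.747e-04, 9.155e-05, 9.155e-05, 1.373e-04, 4.578e-05]  ψ = [1, 2, 3, 2, 1]  (obs o_2=3)
t=3: δ = [8.583e-06, 4.292e-06, 1.287e-05, 8.583e-06, 4.292e-06]  ψ = [0, 0, 0, 0, 0]  (obs o_3=6)
t=4: δ = [2.682e-07, 4.023e-07, 4.023e-07, 6.035e-07, 4.023e-07]  ψ = [0, 2, 0, 2, 2]  (obs o_4=5)
t=5: δ = [3.772e-08, 1.886e-08, 1.886e-08, 1.886e-08, 9.430e-09]  ψ = [1, 3, 3, 2, 3]  (obs o_5=3)
backtrack: best end state = 0; path = [3, 1, 0, 2, 1, 0]

path = [3, 1, 0, 2, 1, 0]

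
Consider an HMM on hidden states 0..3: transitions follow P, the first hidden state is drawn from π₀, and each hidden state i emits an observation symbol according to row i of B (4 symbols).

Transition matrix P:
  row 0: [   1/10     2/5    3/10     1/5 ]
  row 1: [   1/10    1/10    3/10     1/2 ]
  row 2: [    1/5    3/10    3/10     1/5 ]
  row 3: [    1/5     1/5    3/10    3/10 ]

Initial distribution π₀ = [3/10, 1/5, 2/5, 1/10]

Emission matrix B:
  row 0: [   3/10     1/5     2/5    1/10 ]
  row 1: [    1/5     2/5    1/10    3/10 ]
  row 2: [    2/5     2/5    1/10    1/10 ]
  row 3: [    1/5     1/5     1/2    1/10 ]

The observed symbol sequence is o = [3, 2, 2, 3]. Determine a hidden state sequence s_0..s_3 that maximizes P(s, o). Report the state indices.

path = [1, 3, 0, 1]

t=0: δ = [3.000e-02, 6.000e-02, 4.000e-02, 1.000e-02]  (obs o_0=3)
t=1: δ = [3.200e-03, 1.200e-03, 1.800e-03, 1.500e-02]  ψ = [2, 0, 1, 1]  (obs o_1=2)
t=2: δ = [1.200e-03, 3.000e-04, 4.500e-04, 2.250e-03]  ψ = [3, 3, 3, 3]  (obs o_2=2)
t=3: δ = [4.500e-05, 1.440e-04, 6.750e-05, 6.750e-05]  ψ = [3, 0, 3, 3]  (obs o_3=3)
backtrack: best end state = 1; path = [1, 3, 0, 1]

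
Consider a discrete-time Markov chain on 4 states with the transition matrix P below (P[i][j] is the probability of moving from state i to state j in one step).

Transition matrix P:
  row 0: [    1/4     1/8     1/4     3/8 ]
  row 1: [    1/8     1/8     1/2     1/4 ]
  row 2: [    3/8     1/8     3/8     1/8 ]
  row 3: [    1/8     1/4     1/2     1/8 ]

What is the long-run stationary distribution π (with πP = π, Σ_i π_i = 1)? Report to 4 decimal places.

π = [0.2537, 0.1509, 0.3881, 0.2073]

Balance equations π_j = Σ_i π_i·P[i][j]:
  π_0 = 1/4·π_0 + 1/8·π_1 + 3/8·π_2 + 1/8·π_3
  π_1 = 1/8·π_0 + 1/8·π_1 + 1/8·π_2 + 1/4·π_3
  π_2 = 1/4·π_0 + 1/2·π_1 + 3/8·π_2 + 1/2·π_3
  normalize: π_0 + π_1 + π_2 + π_3 = 1
Solving the linear system gives exactly π = [17/67, 91/603, 26/67, 125/603].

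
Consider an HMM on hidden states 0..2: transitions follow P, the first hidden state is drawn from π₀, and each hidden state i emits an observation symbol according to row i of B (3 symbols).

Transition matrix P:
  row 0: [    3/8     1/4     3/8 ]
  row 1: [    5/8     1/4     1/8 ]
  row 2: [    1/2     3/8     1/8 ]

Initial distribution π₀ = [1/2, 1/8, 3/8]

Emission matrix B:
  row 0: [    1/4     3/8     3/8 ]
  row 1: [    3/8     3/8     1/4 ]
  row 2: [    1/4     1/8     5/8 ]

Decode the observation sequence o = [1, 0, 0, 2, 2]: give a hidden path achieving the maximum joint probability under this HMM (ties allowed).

t=0: δ = [1.875e-01, 4.688e-02, 4.688e-02]  (obs o_0=1)
t=1: δ = [1.758e-02, 1.758e-02, 1.758e-02]  ψ = [0, 0, 0]  (obs o_1=0)
t=2: δ = [2.747e-03, 2.472e-03, 1.648e-03]  ψ = [1, 2, 0]  (obs o_2=0)
t=3: δ = [5.794e-04, 1.717e-04, 6.437e-04]  ψ = [1, 0, 0]  (obs o_3=2)
t=4: δ = [1.207e-04, 6.035e-05, 1.358e-04]  ψ = [2, 2, 0]  (obs o_4=2)
backtrack: best end state = 2; path = [0, 2, 1, 0, 2]

path = [0, 2, 1, 0, 2]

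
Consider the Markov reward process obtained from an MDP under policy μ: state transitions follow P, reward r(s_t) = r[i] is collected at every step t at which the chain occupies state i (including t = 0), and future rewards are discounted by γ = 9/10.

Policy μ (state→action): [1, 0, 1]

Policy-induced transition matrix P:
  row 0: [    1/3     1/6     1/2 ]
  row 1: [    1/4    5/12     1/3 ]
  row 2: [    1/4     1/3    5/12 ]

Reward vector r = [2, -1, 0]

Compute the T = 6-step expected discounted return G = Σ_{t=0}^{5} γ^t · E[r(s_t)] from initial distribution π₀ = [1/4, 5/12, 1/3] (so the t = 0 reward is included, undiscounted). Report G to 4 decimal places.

t=0: π = [0.2500, 0.4167, 0.3333], E[r] = 0.0833, γ^t·E[r] = 0.083333, running G = 0.083333
t=1: π = [0.2708, 0.3264, 0.4028], E[r] = 0.2153, γ^t·E[r] = 0.193750, running G = 0.277083
t=2: π = [0.2726, 0.3154, 0.4120], E[r] = 0.2297, γ^t·E[r] = 0.186094, running G = 0.463177
t=3: π = [0.2727, 0.3142, 0.4131], E[r] = 0.2312, γ^t·E[r] = 0.168574, running G = 0.631751
t=4: π = [0.2727, 0.3141, 0.4132], E[r] = 0.2314, γ^t·E[r] = 0.151814, running G = 0.783566
t=5: π = [0.2727, 0.3141, 0.4132], E[r] = 0.2314, γ^t·E[r] = 0.136641, running G = 0.920207

G = 0.9202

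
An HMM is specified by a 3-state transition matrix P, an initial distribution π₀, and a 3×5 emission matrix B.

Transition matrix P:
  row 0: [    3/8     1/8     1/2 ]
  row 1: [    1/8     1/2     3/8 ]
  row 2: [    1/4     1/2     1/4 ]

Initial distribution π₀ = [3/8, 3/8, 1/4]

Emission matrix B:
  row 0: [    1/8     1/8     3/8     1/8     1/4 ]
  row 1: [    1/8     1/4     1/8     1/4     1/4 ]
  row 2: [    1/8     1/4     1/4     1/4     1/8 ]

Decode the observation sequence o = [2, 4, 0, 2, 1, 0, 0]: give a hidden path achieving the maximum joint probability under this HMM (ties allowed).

t=0: δ = [1.406e-01, 4.688e-02, 6.250e-02]  (obs o_0=2)
t=1: δ = [1.318e-02, 7.812e-03, 8.789e-03]  ψ = [0, 2, 0]  (obs o_1=4)
t=2: δ = [6.180e-04, 5.493e-04, 8.240e-04]  ψ = [0, 2, 0]  (obs o_2=0)
t=3: δ = [8.690e-05, 5.150e-05, 7.725e-05]  ψ = [0, 2, 0]  (obs o_3=2)
t=4: δ = [4.074e-06, 9.656e-06, 1.086e-05]  ψ = [0, 2, 0]  (obs o_4=1)
t=5: δ = [3.395e-07, 6.789e-07, 4.526e-07]  ψ = [2, 2, 1]  (obs o_5=0)
t=6: δ = [1.591e-08, 4.243e-08, 3.183e-08]  ψ = [0, 1, 1]  (obs o_6=0)
backtrack: best end state = 1; path = [0, 0, 0, 0, 2, 1, 1]

path = [0, 0, 0, 0, 2, 1, 1]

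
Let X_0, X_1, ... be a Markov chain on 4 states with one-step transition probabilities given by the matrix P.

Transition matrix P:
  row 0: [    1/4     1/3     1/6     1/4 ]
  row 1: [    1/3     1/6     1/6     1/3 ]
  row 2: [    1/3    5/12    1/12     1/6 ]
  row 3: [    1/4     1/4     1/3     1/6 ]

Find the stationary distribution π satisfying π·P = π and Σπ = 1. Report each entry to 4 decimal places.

Balance equations π_j = Σ_i π_i·P[i][j]:
  π_0 = 1/4·π_0 + 1/3·π_1 + 1/3·π_2 + 1/4·π_3
  π_1 = 1/3·π_0 + 1/6·π_1 + 5/12·π_2 + 1/4·π_3
  π_2 = 1/6·π_0 + 1/6·π_1 + 1/12·π_2 + 1/3·π_3
  normalize: π_0 + π_1 + π_2 + π_3 = 1
Solving the linear system gives exactly π = [696/2405, 679/2405, 458/2405, 44/185].

π = [0.2894, 0.2823, 0.1904, 0.2378]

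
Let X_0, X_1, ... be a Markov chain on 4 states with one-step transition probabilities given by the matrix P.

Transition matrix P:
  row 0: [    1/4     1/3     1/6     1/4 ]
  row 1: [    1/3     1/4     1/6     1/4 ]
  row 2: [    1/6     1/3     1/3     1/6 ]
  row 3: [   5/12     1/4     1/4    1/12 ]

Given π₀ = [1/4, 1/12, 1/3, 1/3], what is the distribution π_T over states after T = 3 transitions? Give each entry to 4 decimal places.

t=0: π = [0.2500, 0.0833, 0.3333, 0.3333]
t=1: π = [0.2847, 0.2986, 0.2500, 0.1667]
t=2: π = [0.2818, 0.2946, 0.2222, 0.2014]
t=3: π = [0.2896, 0.2920, 0.2205, 0.1979]

π = [0.2896, 0.2920, 0.2205, 0.1979]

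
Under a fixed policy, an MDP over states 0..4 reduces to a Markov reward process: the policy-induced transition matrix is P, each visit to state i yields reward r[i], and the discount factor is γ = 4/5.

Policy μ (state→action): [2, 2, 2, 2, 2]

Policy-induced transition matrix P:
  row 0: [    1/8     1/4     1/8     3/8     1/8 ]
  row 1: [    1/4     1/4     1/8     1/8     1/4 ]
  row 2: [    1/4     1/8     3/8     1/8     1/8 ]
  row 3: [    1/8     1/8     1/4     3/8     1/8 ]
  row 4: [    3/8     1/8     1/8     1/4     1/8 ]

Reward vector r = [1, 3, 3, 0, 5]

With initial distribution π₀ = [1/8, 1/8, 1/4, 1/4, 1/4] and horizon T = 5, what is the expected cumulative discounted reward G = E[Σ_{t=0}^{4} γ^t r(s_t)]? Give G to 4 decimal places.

G = 7.4119

t=0: π = [0.1250, 0.1250, 0.2500, 0.2500, 0.2500], E[r] = 2.5000, γ^t·E[r] = 2.500000, running G = 2.500000
t=1: π = [0.2344, 0.1563, 0.2188, 0.2500, 0.1406], E[r] = 2.0625, γ^t·E[r] = 1.650000, running G = 4.150000
t=2: π = [0.2070, 0.1738, 0.2109, 0.2637, 0.1445], E[r] = 2.0840, γ^t·E[r] = 1.333750, running G = 5.483750
t=3: π = [0.2092, 0.1726, 0.2107, 0.2607, 0.1467], E[r] = 2.0928, γ^t·E[r] = 1.071500, running G = 6.555250
t=4: π = [0.2096, 0.1727, 0.2103, 0.2608, 0.1466], E[r] = 2.0915, γ^t·E[r] = 0.856663, running G = 7.411913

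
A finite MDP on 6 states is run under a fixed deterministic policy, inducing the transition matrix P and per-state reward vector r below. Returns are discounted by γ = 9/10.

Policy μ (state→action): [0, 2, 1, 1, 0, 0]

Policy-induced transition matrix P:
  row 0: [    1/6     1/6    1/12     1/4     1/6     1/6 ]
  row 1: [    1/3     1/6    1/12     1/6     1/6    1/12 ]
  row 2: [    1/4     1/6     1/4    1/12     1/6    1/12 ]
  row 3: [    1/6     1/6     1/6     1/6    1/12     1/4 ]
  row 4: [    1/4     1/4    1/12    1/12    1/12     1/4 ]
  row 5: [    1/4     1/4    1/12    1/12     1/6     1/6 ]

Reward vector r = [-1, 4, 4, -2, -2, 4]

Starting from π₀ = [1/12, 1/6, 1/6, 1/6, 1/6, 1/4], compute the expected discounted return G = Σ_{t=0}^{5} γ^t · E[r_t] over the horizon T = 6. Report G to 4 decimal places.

G = 5.6278

t=0: π = [0.0833, 0.1667, 0.1667, 0.1667, 0.1667, 0.2500], E[r] = 1.5833, γ^t·E[r] = 1.583333, running G = 1.583333
t=1: π = [0.2431, 0.2014, 0.1250, 0.1250, 0.1389, 0.1667], E[r] = 1.2014, γ^t·E[r] = 1.081250, running G = 2.664583
t=2: π = [0.2361, 0.1921, 0.1146, 0.1510, 0.1447, 0.1615], E[r] = 1.0451, γ^t·E[r] = 0.846563, running G = 3.511146
t=3: π = [0.2337, 0.1922, 0.1150, 0.1513, 0.1420, 0.1658], E[r] = 1.0714, γ^t·E[r] = 0.781066, running G = 4.292212
t=4: π = [0.2339, 0.1923, 0.1151, 0.1509, 0.1422, 0.1655], E[r] = 1.0715, γ^t·E[r] = 0.703031, running G = 4.995243
t=5: π = [0.2340, 0.1923, 0.1151, 0.1509, 0.1422, 0.1655], E[r] = 1.0712, γ^t·E[r] = 0.632560, running G = 5.627803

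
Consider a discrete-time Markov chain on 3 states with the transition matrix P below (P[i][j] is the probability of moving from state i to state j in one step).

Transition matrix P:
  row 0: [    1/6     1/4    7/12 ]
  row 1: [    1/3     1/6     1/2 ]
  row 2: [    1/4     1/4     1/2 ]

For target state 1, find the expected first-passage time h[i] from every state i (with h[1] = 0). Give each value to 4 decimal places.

First-step conditioning: h[1] = 0; for i ≠ 1, h[i] = 1 + Σ_k P[i][k]·h[k].
  h[0] = 1 + 1/6·h[0] + 7/12·h[2]
  h[2] = 1 + 1/4·h[0] + 1/2·h[2]
Solving the 2×2 linear system over states ≠ 1 gives exactly h = [4, 0, 4] (h[1] = 0 is the target).

h = [4.0000, 0.0000, 4.0000]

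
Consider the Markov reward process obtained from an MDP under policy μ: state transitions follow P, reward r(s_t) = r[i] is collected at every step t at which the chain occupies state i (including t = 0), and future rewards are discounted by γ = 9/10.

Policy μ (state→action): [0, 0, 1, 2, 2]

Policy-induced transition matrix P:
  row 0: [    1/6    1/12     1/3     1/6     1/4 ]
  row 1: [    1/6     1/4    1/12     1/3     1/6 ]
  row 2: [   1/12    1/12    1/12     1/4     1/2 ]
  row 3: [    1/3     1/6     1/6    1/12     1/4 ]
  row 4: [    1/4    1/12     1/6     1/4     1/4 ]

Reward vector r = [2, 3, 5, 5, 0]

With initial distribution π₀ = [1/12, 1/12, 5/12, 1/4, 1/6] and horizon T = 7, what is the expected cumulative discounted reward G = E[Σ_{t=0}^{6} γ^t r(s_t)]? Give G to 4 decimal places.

t=0: π = [0.0833, 0.0833, 0.4167, 0.2500, 0.1667], E[r] = 3.7500, γ^t·E[r] = 3.750000, running G = 3.750000
t=1: π = [0.1875, 0.1181, 0.1389, 0.2083, 0.3472], E[r] = 2.4653, γ^t·E[r] = 2.218750, running G = 5.968750
t=2: π = [0.2188, 0.1204, 0.1765, 0.2095, 0.2749], E[r] = 2.7286, γ^t·E[r] = 2.210156, running G = 8.178906
t=3: π = [0.2098, 0.1209, 0.1784, 0.2069, 0.2841], E[r] = 2.7085, γ^t·E[r] = 1.974480, running G = 10.153387
t=4: π = [0.2100, 0.1207, 0.1767, 0.2081, 0.2845], E[r] = 2.7061, γ^t·E[r] = 1.775453, running G = 11.928840
t=5: π = [0.2103, 0.1208, 0.1769, 0.2079, 0.2841], E[r] = 2.7068, γ^t·E[r] = 1.598356, running G = 13.527195
t=6: π = [0.2102, 0.1208, 0.1769, 0.2079, 0.2842], E[r] = 2.7069, γ^t·E[r] = 1.438563, running G = 14.965758

G = 14.9658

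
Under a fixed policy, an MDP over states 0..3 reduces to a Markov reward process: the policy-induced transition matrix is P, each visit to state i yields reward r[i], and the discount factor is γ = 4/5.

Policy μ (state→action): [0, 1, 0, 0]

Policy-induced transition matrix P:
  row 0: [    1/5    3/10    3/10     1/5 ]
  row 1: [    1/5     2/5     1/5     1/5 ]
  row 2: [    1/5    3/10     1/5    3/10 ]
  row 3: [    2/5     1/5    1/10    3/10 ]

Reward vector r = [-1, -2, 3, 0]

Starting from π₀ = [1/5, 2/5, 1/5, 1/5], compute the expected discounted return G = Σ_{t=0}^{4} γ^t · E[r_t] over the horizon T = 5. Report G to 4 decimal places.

G = -1.0328

t=0: π = [0.2000, 0.4000, 0.2000, 0.2000], E[r] = -0.4000, γ^t·E[r] = -0.400000, running G = -0.400000
t=1: π = [0.2400, 0.3200, 0.2000, 0.2400], E[r] = -0.2800, γ^t·E[r] = -0.224000, running G = -0.624000
t=2: π = [0.2480, 0.3080, 0.2000, 0.2440], E[r] = -0.2640, γ^t·E[r] = -0.168960, running G = -0.792960
t=3: π = [0.2488, 0.3064, 0.2004, 0.2444], E[r] = -0.2604, γ^t·E[r] = -0.133325, running G = -0.926285
t=4: π = [0.2489, 0.3062, 0.2004, 0.2445], E[r] = -0.2600, γ^t·E[r] = -0.106480, running G = -1.032764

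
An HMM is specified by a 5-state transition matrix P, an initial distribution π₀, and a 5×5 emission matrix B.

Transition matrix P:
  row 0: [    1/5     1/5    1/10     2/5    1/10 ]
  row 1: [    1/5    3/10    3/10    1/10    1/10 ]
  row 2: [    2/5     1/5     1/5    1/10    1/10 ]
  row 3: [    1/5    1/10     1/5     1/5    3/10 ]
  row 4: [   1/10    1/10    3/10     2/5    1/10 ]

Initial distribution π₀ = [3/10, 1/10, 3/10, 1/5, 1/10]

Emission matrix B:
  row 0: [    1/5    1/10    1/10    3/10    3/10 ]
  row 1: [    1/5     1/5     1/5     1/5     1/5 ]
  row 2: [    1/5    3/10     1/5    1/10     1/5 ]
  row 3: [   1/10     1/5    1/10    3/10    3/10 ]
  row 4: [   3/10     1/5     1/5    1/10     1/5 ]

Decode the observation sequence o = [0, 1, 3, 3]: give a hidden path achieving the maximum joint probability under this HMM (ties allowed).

path = [2, 2, 0, 3]

t=0: δ = [6.000e-02, 2.000e-02, 6.000e-02, 2.000e-02, 3.000e-02]  (obs o_0=0)
t=1: δ = [2.400e-03, 2.400e-03, 3.600e-03, 4.800e-03, 1.200e-03]  ψ = [2, 0, 2, 0, 0]  (obs o_1=1)
t=2: δ = [4.320e-04, 1.440e-04, 9.600e-05, 2.880e-04, 1.440e-04]  ψ = [2, 1, 3, 0, 3]  (obs o_2=3)
t=3: δ = [2.592e-05, 1.728e-05, 5.760e-06, 5.184e-05, 8.640e-06]  ψ = [0, 0, 3, 0, 3]  (obs o_3=3)
backtrack: best end state = 3; path = [2, 2, 0, 3]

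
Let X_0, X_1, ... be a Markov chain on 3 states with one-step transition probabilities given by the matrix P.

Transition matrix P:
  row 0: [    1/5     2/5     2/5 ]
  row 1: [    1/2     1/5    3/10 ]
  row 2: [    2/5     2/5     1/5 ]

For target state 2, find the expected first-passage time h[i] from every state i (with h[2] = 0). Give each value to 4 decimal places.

First-step conditioning: h[2] = 0; for i ≠ 2, h[i] = 1 + Σ_k P[i][k]·h[k].
  h[0] = 1 + 1/5·h[0] + 2/5·h[1]
  h[1] = 1 + 1/2·h[0] + 1/5·h[1]
Solving the 2×2 linear system over states ≠ 2 gives exactly h = [30/11, 65/22, 0] (h[2] = 0 is the target).

h = [2.7273, 2.9545, 0.0000]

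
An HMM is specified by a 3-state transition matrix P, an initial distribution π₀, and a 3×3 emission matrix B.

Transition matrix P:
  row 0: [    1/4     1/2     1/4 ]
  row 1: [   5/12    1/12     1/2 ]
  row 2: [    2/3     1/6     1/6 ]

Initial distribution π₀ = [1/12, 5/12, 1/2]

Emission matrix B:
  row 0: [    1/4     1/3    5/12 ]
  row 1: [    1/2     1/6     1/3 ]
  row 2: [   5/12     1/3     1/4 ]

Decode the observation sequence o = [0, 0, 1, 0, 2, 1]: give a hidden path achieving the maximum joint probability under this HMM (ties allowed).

path = [1, 2, 0, 1, 2, 0]

t=0: δ = [2.083e-02, 2.083e-01, 2.083e-01]  (obs o_0=0)
t=1: δ = [3.472e-02, 1.736e-02, 4.340e-02]  ψ = [2, 2, 1]  (obs o_1=0)
t=2: δ = [9.645e-03, 2.894e-03, 2.894e-03]  ψ = [2, 0, 0]  (obs o_2=1)
t=3: δ = [6.028e-04, 2.411e-03, 1.005e-03]  ψ = [0, 0, 0]  (obs o_3=0)
t=4: δ = [4.186e-04, 1.005e-04, 3.014e-04]  ψ = [1, 0, 1]  (obs o_4=2)
t=5: δ = [6.698e-05, 3.489e-05, 3.489e-05]  ψ = [2, 0, 0]  (obs o_5=1)
backtrack: best end state = 0; path = [1, 2, 0, 1, 2, 0]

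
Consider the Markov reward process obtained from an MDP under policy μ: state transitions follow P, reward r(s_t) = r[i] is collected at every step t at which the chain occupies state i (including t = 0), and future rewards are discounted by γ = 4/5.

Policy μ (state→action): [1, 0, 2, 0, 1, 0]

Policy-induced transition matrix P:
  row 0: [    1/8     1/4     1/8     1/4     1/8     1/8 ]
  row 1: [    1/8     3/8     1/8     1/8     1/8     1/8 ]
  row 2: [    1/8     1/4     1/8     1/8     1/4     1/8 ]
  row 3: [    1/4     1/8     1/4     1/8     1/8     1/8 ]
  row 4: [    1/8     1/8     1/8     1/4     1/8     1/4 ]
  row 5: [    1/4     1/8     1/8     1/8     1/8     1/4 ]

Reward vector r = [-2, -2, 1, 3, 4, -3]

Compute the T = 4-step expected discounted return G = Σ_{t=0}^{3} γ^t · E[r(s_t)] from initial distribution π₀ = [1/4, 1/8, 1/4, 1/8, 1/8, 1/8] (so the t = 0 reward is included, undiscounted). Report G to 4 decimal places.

G = -0.0064

t=0: π = [0.2500, 0.1250, 0.2500, 0.1250, 0.1250, 0.1250], E[r] = 0.0000, γ^t·E[r] = 0.000000, running G = 0.000000
t=1: π = [0.1563, 0.2188, 0.1406, 0.1719, 0.1563, 0.1563], E[r] = 0.0625, γ^t·E[r] = 0.050000, running G = 0.050000
t=2: π = [0.1660, 0.2168, 0.1465, 0.1641, 0.1426, 0.1641], E[r] = -0.0488, γ^t·E[r] = -0.031250, running G = 0.018750
t=3: π = [0.1660, 0.2183, 0.1455, 0.1636, 0.1433, 0.1633], E[r] = -0.0491, γ^t·E[r] = -0.025125, running G = -0.006375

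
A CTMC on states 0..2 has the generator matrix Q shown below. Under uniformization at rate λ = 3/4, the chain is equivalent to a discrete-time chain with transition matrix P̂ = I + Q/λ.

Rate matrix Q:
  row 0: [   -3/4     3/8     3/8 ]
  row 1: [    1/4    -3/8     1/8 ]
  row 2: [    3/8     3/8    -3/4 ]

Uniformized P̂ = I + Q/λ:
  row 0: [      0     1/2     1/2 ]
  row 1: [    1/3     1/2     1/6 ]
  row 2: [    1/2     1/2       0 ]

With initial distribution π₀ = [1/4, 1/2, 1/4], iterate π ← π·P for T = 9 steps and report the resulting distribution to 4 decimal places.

t=0: π = [0.2500, 0.5000, 0.2500]
t=1: π = [0.2917, 0.5000, 0.2083]
t=2: π = [0.2708, 0.5000, 0.2292]
t=3: π = [0.2813, 0.5000, 0.2188]
t=4: π = [0.2760, 0.5000, 0.2240]
t=5: π = [0.2786, 0.5000, 0.2214]
t=6: π = [0.2773, 0.5000, 0.2227]
t=7: π = [0.2780, 0.5000, 0.2220]
t=8: π = [0.2777, 0.5000, 0.2223]
t=9: π = [0.2778, 0.5000, 0.2222]

π = [0.2778, 0.5000, 0.2222]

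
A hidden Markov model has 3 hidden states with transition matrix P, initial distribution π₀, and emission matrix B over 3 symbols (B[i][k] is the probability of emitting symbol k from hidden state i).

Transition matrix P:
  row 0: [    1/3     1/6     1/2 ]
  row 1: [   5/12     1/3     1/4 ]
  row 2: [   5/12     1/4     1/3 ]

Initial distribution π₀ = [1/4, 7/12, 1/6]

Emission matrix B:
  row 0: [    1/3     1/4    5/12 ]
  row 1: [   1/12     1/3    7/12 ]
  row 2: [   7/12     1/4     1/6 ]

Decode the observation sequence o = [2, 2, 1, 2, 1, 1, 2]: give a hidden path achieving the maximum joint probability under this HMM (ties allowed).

path = [1, 1, 1, 1, 1, 1, 1]

t=0: δ = [1.042e-01, 3.403e-01, 2.778e-02]  (obs o_0=2)
t=1: δ = [5.908e-02, 6.617e-02, 1.418e-02]  ψ = [1, 1, 1]  (obs o_1=2)
t=2: δ = [6.892e-03, 7.352e-03, 7.385e-03]  ψ = [1, 1, 0]  (obs o_2=1)
t=3: δ = [1.282e-03, 1.429e-03, 5.744e-04]  ψ = [2, 1, 0]  (obs o_3=2)
t=4: δ = [1.489e-04, 1.588e-04, 1.603e-04]  ψ = [1, 1, 0]  (obs o_4=1)
t=5: δ = [1.669e-05, 1.765e-05, 1.861e-05]  ψ = [2, 1, 0]  (obs o_5=1)
t=6: δ = [3.231e-06, 3.432e-06, 1.391e-06]  ψ = [2, 1, 0]  (obs o_6=2)
backtrack: best end state = 1; path = [1, 1, 1, 1, 1, 1, 1]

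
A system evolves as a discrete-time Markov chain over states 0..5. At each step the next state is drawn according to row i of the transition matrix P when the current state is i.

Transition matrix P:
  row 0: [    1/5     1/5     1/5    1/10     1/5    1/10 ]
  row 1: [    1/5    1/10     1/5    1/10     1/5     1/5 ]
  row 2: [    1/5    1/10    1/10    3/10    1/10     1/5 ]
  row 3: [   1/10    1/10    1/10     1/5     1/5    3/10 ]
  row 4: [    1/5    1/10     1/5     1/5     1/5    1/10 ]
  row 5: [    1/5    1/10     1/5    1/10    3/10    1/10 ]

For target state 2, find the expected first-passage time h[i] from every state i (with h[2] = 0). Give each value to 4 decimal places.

First-step conditioning: h[2] = 0; for i ≠ 2, h[i] = 1 + Σ_k P[i][k]·h[k].
  h[0] = 1 + 1/5·h[0] + 1/5·h[1] + 1/10·h[3] + 1/5·h[4] + 1/10·h[5]
  h[1] = 1 + 1/5·h[0] + 1/10·h[1] + 1/10·h[3] + 1/5·h[4] + 1/5·h[5]
  h[3] = 1 + 1/10·h[0] + 1/10·h[1] + 1/5·h[3] + 1/5·h[4] + 3/10·h[5]
  h[4] = 1 + 1/5·h[0] + 1/10·h[1] + 1/5·h[3] + 1/5·h[4] + 1/10·h[5]
  h[5] = 1 + 1/5·h[0] + 1/10·h[1] + 1/10·h[3] + 3/10·h[4] + 1/10·h[5]
Solving the 5×5 linear system over states ≠ 2 gives exactly h = [9978/1861, 9979/1861, 0, 11089/1861, 10089/1861, 9989/1861] (h[2] = 0 is the target).

h = [5.3616, 5.3622, 0.0000, 5.9586, 5.4213, 5.3675]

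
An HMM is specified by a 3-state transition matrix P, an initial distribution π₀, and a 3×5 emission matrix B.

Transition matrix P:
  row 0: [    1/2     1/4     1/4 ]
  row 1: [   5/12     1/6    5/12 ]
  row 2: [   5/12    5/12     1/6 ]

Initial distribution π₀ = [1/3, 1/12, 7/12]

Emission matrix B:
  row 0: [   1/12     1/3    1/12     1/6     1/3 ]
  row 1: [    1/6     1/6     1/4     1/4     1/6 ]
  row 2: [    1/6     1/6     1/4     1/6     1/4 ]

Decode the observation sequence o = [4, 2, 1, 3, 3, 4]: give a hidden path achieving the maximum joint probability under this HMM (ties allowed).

path = [2, 1, 0, 0, 0, 0]

t=0: δ = [1.111e-01, 1.389e-02, 1.458e-01]  (obs o_0=4)
t=1: δ = [5.064e-03, 1.519e-02, 6.944e-03]  ψ = [2, 2, 0]  (obs o_1=2)
t=2: δ = [2.110e-03, 4.823e-04, 1.055e-03]  ψ = [1, 2, 1]  (obs o_2=1)
t=3: δ = [1.758e-04, 1.319e-04, 8.791e-05]  ψ = [0, 0, 0]  (obs o_3=3)
t=4: δ = [1.465e-05, 1.099e-05, 9.157e-06]  ψ = [0, 0, 1]  (obs o_4=3)
t=5: δ = [2.442e-06, 6.359e-07, 1.145e-06]  ψ = [0, 2, 1]  (obs o_5=4)
backtrack: best end state = 0; path = [2, 1, 0, 0, 0, 0]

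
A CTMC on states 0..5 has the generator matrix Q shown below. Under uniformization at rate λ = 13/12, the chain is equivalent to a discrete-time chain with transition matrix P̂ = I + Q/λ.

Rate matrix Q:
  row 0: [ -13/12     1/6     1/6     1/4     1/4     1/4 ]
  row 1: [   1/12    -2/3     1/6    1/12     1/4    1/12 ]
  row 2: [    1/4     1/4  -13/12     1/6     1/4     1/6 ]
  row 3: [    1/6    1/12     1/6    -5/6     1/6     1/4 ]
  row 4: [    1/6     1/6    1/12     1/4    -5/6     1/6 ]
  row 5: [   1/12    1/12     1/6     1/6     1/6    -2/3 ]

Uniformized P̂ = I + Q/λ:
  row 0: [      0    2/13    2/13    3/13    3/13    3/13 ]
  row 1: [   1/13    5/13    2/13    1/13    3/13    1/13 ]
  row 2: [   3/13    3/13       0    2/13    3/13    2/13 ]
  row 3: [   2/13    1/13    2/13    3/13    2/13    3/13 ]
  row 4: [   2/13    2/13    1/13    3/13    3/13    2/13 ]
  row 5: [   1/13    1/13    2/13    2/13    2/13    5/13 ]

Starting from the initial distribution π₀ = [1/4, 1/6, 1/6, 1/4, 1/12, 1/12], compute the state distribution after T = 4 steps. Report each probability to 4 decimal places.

π = [0.1157, 0.1732, 0.1199, 0.1786, 0.2008, 0.2119]

t=0: π = [0.2500, 0.1667, 0.1667, 0.2500, 0.0833, 0.0833]
t=1: π = [0.1090, 0.1795, 0.1218, 0.1859, 0.2051, 0.1987]
t=2: π = [0.1174, 0.1750, 0.1193, 0.1785, 0.2012, 0.2086]
t=3: π = [0.1155, 0.1736, 0.1200, 0.1786, 0.2010, 0.2113]
t=4: π = [0.1157, 0.1732, 0.1199, 0.1786, 0.2008, 0.2119]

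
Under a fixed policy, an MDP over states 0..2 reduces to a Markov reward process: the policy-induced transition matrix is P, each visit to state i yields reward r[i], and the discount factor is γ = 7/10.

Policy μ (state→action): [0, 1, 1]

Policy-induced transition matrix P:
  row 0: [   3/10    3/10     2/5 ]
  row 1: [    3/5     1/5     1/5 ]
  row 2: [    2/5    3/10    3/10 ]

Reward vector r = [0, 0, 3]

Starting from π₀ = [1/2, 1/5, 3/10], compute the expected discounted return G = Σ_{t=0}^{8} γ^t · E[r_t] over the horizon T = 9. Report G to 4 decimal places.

t=0: π = [0.5000, 0.2000, 0.3000], E[r] = 0.9000, γ^t·E[r] = 0.900000, running G = 0.900000
t=1: π = [0.3900, 0.2800, 0.3300], E[r] = 0.9900, γ^t·E[r] = 0.693000, running G = 1.593000
t=2: π = [0.4170, 0.2720, 0.3110], E[r] = 0.9330, γ^t·E[r] = 0.457170, running G = 2.050170
t=3: π = [0.4127, 0.2728, 0.3145], E[r] = 0.9435, γ^t·E[r] = 0.323621, running G = 2.373791
t=4: π = [0.4133, 0.2727, 0.3140], E[r] = 0.9420, γ^t·E[r] = 0.226167, running G = 2.599957
t=5: π = [0.4132, 0.2727, 0.3141], E[r] = 0.9422, γ^t·E[r] = 0.158351, running G = 2.758308
t=6: π = [0.4132, 0.2727, 0.3140], E[r] = 0.9421, γ^t·E[r] = 0.110843, running G = 2.869151
t=7: π = [0.4132, 0.2727, 0.3140], E[r] = 0.9421, γ^t·E[r] = 0.077590, running G = 2.946741
t=8: π = [0.4132, 0.2727, 0.3140], E[r] = 0.9421, γ^t·E[r] = 0.054313, running G = 3.001054

G = 3.0011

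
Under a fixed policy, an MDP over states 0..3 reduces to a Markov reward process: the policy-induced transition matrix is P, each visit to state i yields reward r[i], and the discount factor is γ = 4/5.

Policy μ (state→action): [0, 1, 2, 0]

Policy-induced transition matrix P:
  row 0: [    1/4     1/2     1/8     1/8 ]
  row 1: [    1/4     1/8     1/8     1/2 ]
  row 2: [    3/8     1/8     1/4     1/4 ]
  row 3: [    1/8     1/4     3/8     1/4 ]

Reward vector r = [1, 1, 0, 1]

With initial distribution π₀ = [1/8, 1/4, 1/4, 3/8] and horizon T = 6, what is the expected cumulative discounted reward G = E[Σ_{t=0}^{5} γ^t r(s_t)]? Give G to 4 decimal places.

G = 2.8131

t=0: π = [0.1250, 0.2500, 0.2500, 0.3750], E[r] = 0.7500, γ^t·E[r] = 0.750000, running G = 0.750000
t=1: π = [0.2344, 0.2188, 0.2500, 0.2969], E[r] = 0.7500, γ^t·E[r] = 0.600000, running G = 1.350000
t=2: π = [0.2441, 0.2500, 0.2305, 0.2754], E[r] = 0.7695, γ^t·E[r] = 0.492500, running G = 1.842500
t=3: π = [0.2444, 0.2510, 0.2227, 0.2820], E[r] = 0.7773, γ^t·E[r] = 0.398000, running G = 2.240500
t=4: π = [0.2426, 0.2519, 0.2233, 0.2822], E[r] = 0.7767, γ^t·E[r] = 0.318125, running G = 2.558625
t=5: π = [0.2426, 0.2512, 0.2235, 0.2826], E[r] = 0.7765, γ^t·E[r] = 0.254455, running G = 2.813080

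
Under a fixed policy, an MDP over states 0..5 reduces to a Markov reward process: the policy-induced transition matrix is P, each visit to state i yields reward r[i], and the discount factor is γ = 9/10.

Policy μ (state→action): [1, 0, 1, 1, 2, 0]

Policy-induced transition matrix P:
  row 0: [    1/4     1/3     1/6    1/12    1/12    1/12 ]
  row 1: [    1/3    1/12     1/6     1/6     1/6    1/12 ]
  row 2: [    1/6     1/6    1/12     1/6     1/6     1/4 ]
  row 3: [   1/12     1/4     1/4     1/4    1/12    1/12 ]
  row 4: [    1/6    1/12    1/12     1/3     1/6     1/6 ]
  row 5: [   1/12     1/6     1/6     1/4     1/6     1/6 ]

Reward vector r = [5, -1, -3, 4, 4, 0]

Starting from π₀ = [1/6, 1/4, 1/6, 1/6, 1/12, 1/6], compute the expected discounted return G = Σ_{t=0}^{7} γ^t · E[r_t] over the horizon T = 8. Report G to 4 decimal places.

G = 8.6630

t=0: π = [0.1667, 0.2500, 0.1667, 0.1667, 0.0833, 0.1667], E[r] = 1.0833, γ^t·E[r] = 1.083333, running G = 1.083333
t=1: π = [0.1944, 0.1806, 0.1597, 0.1944, 0.1389, 0.1319], E[r] = 1.6458, γ^t·E[r] = 1.481250, running G = 2.564583
t=2: π = [0.1858, 0.1887, 0.1580, 0.2008, 0.1343, 0.1325], E[r] = 1.6065, γ^t·E[r] = 1.301250, running G = 3.865833
t=3: π = [0.1858, 0.1875, 0.1590, 0.2013, 0.1345, 0.1319], E[r] = 1.6076, γ^t·E[r] = 1.171969, running G = 5.037802
t=4: π = [0.1856, 0.1876, 0.1590, 0.2014, 0.1344, 0.1320], E[r] = 1.6066, γ^t·E[r] = 1.054107, running G = 6.091910
t=5: π = [0.1856, 0.1876, 0.1590, 0.2014, 0.1344, 0.1320], E[r] = 1.6067, γ^t·E[r] = 0.948764, running G = 7.040673
t=6: π = [0.1856, 0.1876, 0.1590, 0.2014, 0.1344, 0.1320], E[r] = 1.6067, γ^t·E[r] = 0.853871, running G = 7.894545
t=7: π = [0.1856, 0.1876, 0.1590, 0.2014, 0.1344, 0.1320], E[r] = 1.6067, γ^t·E[r] = 0.768485, running G = 8.663030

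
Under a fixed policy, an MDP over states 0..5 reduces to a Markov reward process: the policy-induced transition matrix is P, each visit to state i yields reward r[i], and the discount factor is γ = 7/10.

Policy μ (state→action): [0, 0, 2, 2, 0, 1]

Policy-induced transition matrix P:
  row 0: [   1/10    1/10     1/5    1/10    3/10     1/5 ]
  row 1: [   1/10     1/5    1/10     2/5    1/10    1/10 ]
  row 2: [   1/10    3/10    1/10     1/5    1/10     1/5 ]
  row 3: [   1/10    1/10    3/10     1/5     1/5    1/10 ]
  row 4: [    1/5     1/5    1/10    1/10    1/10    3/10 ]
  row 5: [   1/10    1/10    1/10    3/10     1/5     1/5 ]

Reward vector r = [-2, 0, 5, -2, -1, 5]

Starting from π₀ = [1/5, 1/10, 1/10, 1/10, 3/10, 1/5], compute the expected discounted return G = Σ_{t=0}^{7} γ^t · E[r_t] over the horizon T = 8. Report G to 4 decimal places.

t=0: π = [0.2000, 0.1000, 0.1000, 0.1000, 0.3000, 0.2000], E[r] = 0.6000, γ^t·E[r] = 0.600000, running G = 0.600000
t=1: π = [0.1300, 0.1600, 0.1400, 0.1900, 0.1700, 0.2100], E[r] = 0.9400, γ^t·E[r] = 0.658000, running G = 1.258000
t=2: π = [0.1170, 0.1610, 0.1510, 0.2230, 0.1660, 0.1820], E[r] = 0.8190, γ^t·E[r] = 0.401310, running G = 1.659310
t=3: π = [0.1166, 0.1629, 0.1563, 0.2221, 0.1639, 0.1782], E[r] = 0.8312, γ^t·E[r] = 0.285102, running G = 1.944412
t=4: π = [0.1164, 0.1639, 0.1561, 0.2224, 0.1634, 0.1779], E[r] = 0.8290, γ^t·E[r] = 0.199048, running G = 2.143459
t=5: π = [0.1163, 0.1639, 0.1561, 0.2226, 0.1633, 0.1777], E[r] = 0.8279, γ^t·E[r] = 0.139145, running G = 2.282604
t=6: π = [0.1163, 0.1639, 0.1562, 0.2226, 0.1633, 0.1777], E[r] = 0.8280, γ^t·E[r] = 0.097413, running G = 2.380017
t=7: π = [0.1163, 0.1640, 0.1562, 0.2226, 0.1633, 0.1777], E[r] = 0.8280, γ^t·E[r] = 0.068189, running G = 2.448206

G = 2.4482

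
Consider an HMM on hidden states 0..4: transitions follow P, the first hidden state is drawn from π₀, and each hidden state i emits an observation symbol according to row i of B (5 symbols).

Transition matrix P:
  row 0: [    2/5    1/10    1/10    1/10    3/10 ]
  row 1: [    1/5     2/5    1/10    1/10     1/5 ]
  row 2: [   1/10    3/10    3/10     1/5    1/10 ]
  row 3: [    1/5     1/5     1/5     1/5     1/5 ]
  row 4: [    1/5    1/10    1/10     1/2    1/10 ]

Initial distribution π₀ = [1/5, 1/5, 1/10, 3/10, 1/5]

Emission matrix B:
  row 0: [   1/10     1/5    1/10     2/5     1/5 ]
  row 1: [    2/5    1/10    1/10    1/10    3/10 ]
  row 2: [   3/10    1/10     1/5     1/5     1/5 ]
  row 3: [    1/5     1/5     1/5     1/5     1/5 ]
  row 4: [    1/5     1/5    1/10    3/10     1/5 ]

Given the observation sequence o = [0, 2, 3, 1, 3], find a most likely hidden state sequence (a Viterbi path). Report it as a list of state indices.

path = [4, 3, 0, 0, 0]

t=0: δ = [2.000e-02, 8.000e-02, 3.000e-02, 6.000e-02, 4.000e-02]  (obs o_0=0)
t=1: δ = [1.600e-03, 3.200e-03, 2.400e-03, 4.000e-03, 1.600e-03]  ψ = [1, 1, 3, 4, 1]  (obs o_1=2)
t=2: δ = [3.200e-04, 1.280e-04, 1.600e-04, 1.600e-04, 2.400e-04]  ψ = [3, 1, 3, 3, 3]  (obs o_2=3)
t=3: δ = [2.560e-05, 5.120e-06, 4.800e-06, 2.400e-05, 1.920e-05]  ψ = [0, 1, 2, 4, 0]  (obs o_3=1)
t=4: δ = [4.096e-06, 4.800e-07, 9.600e-07, 1.920e-06, 2.304e-06]  ψ = [0, 3, 3, 4, 0]  (obs o_4=3)
backtrack: best end state = 0; path = [4, 3, 0, 0, 0]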